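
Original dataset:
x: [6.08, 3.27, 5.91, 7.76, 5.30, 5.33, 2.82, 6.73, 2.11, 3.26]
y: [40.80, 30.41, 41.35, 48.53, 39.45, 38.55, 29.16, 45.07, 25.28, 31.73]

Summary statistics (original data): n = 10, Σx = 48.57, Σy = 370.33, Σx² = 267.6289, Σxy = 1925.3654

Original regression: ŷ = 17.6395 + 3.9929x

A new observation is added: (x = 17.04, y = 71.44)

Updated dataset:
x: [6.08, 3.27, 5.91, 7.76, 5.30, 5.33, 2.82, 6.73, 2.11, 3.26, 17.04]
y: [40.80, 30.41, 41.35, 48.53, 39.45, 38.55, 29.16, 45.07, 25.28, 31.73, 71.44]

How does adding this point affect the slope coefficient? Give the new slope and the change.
New slope β₁ = 3.0467 versus 3.9929 before: a change of -0.9462 (-23.7%).

The new point has HIGH LEVERAGE: x = 17.04 is far from the original mean x̄ = 48.57/10 ≈ 4.86 (original range [2.11, 7.76]).

Step 1: Update the sums with the new point (n goes from 10 to 11)
Σx  = 48.57 + 17.04 = 65.61
Σy  = 370.33 + 71.44 = 441.77
Σx² = 267.6289 + 17.04² = 267.6289 + 290.3616 = 557.9905
Σxy = 1925.3654 + 17.04×71.44 = 1925.3654 + 1217.3376 = 3142.7030

Step 2: Recompute the slope with b₁ = (nΣxy − ΣxΣy) / (nΣx² − (Σx)²)
Numerator   = 11×3142.7030 − 65.61×441.77 = 34569.7330 − 28984.5297 = 5585.2033
Denominator = 11×557.9905 − 65.61² = 6137.8955 − 4304.6721 = 1833.2234
b₁(new) = 5585.2033 / 1833.2234 = 3.0467

(Same formula on the original sums: (10×1925.3654 − 48.57×370.33) / (10×267.6289 − 48.57²) = 1266.7259 / 317.2441 = 3.9929, matching the given fit.)

Step 3: Change in slope
Δβ₁ = 3.0467 − 3.9929 = -0.9462
Relative change = -0.9462 / 3.9929 × 100% = -23.7%
→ the slope decreases when the point is added.

A high-leverage point only changes the slope if it is off the original line; here y = 71.44 is below the original trend, so the slope decreases.
In practice: investigate whether it comes from the same population as the rest of the sample.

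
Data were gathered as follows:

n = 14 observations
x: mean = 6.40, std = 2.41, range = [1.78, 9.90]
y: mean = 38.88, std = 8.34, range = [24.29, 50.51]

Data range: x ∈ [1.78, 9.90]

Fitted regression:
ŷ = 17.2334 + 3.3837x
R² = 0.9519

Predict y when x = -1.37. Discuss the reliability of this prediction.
ŷ = 12.5977, but this is extrapolation (below the data range [1.78, 9.90]) and may be unreliable.

Prediction calculation:
ŷ = 17.2334 + 3.3837 × (-1.37)
ŷ = 12.5977

Reliability:
- Data range: x ∈ [1.78, 9.90]
- Prediction point: x = -1.37 is 3.15 units below the observed range → this is EXTRAPOLATION, not interpolation

Why that matters here:
- There are no observations near this x to validate the fitted line there
- The linear relationship may not hold outside the observed range

The R² = 0.9519 only validates the fit within [1.78, 9.90]; treat ŷ = 12.5977 with caution.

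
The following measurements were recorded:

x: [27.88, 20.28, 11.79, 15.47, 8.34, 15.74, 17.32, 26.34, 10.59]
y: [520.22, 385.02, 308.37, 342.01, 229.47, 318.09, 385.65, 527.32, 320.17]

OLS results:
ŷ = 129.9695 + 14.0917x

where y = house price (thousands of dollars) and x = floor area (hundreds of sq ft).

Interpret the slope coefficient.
For each additional hundred sq ft of floor area, predicted house price increases by approximately 14.0917 thousand dollars.

β₁ = 14.0917 is the change in predicted house price (thousand dollars) per additional hundred sq ft of floor area.

Interpretation:
- Floor area up by 1 hundred sq ft → predicted house price increases by 14.0917 thousand dollars
- This is a linear approximation: the same per-unit change is assumed across the whole observed x range
- The slope describes association in these data, not necessarily a causal effect

The intercept β₀ = 129.9695 is the predicted house price when floor area = 0; since the smallest observed x is 8.34, this is an extrapolation and mainly anchors the line.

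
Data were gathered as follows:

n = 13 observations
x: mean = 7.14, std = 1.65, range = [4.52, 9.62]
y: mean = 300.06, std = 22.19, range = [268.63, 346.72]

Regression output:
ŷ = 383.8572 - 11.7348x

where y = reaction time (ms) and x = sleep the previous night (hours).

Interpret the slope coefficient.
On average, reaction time is about 11.7348 ms lower for every extra hour of sleep.

β₁ = -11.7348 is the change in predicted reaction time (ms) per additional hour of sleep.

Interpretation:
- Sleep up by 1 hour → predicted reaction time decreases by 11.7348 ms
- The effect is assumed constant over the observed range of x (linearity)

(β₀ = 383.8572 is the fitted value at x = 0 and is not part of the slope interpretation.)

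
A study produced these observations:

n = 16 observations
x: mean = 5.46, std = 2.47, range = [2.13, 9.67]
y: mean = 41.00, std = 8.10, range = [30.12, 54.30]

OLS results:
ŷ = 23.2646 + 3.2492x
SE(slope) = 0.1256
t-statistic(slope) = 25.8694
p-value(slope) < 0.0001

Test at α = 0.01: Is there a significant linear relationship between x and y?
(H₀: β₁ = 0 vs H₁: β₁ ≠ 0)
p-value < 0.0001 < α = 0.01, so we reject H₀. The relationship is significant.

Hypothesis test for the slope coefficient:

H₀: β₁ = 0 (no linear relationship)
H₁: β₁ ≠ 0 (linear relationship exists)

Test statistic: t = β̂₁ / SE(β̂₁) = 3.2492 / 0.1256 = 25.8694

p < 0.0001: how often a slope estimate this far from 0 (in SE units) would arise by chance if β₁ were truly 0.

Decision rule: reject H₀ if p-value < α.
p-value < 0.0001 < α = 0.01 → reject H₀.

At α = 0.01 the data do provide convincing evidence of a nonzero slope.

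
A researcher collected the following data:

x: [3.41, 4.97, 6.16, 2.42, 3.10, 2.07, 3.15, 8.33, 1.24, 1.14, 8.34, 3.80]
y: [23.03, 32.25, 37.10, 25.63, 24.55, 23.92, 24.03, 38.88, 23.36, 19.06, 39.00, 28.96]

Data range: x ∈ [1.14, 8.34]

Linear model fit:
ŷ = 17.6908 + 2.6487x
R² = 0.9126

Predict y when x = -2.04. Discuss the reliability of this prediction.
ŷ = 12.2875, but this is extrapolation (below the data range [1.14, 8.34]) and may be unreliable.

Prediction calculation:
ŷ = 17.6908 + 2.6487 × (-2.04)
ŷ = 12.2875

Reliability:
- Data range: x ∈ [1.14, 8.34]
- Prediction point: x = -2.04 is 3.18 units below the observed range → this is EXTRAPOLATION, not interpolation

Why that matters here:
- There are no observations near this x to validate the fitted line there
- Real relationships often flatten, saturate, or turn nonlinear at extremes
- The standard error of prediction grows with (x − x̄)², and x = -2.04 is far from x̄ = 4.01

Report the number if required, but flag clearly that it is an extrapolation.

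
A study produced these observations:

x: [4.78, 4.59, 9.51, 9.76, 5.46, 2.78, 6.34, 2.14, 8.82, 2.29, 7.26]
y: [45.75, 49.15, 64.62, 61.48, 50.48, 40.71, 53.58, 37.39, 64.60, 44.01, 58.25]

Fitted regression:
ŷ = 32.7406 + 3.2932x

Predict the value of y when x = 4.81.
ŷ = 48.5809

x = 4.81 lies inside the observed range [2.14, 9.76], so the fitted equation applies directly:

ŷ = 32.7406 + 3.2932 × 4.81
ŷ = 32.7406 + 15.8403
ŷ = 48.5809

This is a point prediction; actual observations scatter around it by roughly the residual standard deviation.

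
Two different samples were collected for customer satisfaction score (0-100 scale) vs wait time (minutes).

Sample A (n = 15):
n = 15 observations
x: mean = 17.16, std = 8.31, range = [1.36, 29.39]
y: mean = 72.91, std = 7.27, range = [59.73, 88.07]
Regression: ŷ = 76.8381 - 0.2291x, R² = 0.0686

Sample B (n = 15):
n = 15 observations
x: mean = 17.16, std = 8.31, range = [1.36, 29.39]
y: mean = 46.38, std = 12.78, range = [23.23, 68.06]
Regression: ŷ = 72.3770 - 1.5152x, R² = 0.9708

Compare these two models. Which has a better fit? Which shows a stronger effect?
Model B has the better fit (R² = 0.9708 vs 0.0686). Model B shows the stronger effect (|β₁| = 1.5152 vs 0.2291).

Model Comparison:

Fit — compare R²:
- Model A: R² = 0.0686 → 6.86% of variance in satisfaction score explained
- Model B: R² = 0.9708 → 97.08% of variance in satisfaction score explained
- 0.9708 > 0.0686 → Model B has the better fit

Which has the larger per-minute effect? (|β₁|)
- Model A: β₁ = -0.2291 → predicted satisfaction score falls 0.2291 points per additional minute of wait time
- Model B: β₁ = -1.5152 → predicted satisfaction score falls 1.5152 points per additional minute of wait time
- |-0.2291| < |-1.5152| → Model B shows the stronger marginal effect

Note: A better fit (higher R²) doesn't necessarily mean a more important relationship.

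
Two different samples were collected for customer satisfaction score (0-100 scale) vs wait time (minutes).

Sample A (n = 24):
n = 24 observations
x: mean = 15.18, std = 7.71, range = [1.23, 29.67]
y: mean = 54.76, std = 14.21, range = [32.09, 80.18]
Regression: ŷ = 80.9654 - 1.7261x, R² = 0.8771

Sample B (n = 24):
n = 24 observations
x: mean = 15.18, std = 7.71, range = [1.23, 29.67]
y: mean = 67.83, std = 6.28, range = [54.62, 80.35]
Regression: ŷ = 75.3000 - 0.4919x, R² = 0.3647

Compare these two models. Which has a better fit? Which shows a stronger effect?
Model A has the better fit (R² = 0.8771 vs 0.3647). Model A shows the stronger effect (|β₁| = 1.7261 vs 0.4919).

Model Comparison:

Which explains more variance? (R²)
- Model A: R² = 0.8771 → 87.71% of variance in satisfaction score explained
- Model B: R² = 0.3647 → 36.47% of variance in satisfaction score explained
- 0.8771 > 0.3647 → Model A has the better fit

Effect size (slope magnitude):
- Model A: β₁ = -1.7261 → predicted satisfaction score falls 1.7261 points per additional minute of wait time
- Model B: β₁ = -0.4919 → predicted satisfaction score falls 0.4919 points per additional minute of wait time
- |-1.7261| > |-0.4919| → Model A shows the stronger marginal effect

Note: R² measures how tightly points cluster around the line; β₁ measures how steep the line is — they answer different questions.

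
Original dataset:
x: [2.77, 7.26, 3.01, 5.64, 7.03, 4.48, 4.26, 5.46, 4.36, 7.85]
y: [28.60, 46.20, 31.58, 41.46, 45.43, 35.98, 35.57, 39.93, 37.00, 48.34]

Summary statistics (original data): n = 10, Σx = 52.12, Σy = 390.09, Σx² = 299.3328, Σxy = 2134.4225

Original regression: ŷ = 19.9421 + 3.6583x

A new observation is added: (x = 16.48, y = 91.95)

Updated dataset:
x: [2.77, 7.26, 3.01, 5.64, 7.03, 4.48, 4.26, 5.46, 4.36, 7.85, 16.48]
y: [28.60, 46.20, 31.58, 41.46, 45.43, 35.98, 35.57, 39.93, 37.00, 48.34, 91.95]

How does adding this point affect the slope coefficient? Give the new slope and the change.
New slope β₁ = 4.4972 versus 3.6583 before: a change of +0.8389 (+22.9%).

The new point has HIGH LEVERAGE: x = 16.48 is far from the original mean x̄ = 52.12/10 ≈ 5.21 (original range [2.77, 7.85]).

Step 1: Update the sums with the new point (n goes from 10 to 11)
Σx  = 52.12 + 16.48 = 68.60
Σy  = 390.09 + 91.95 = 482.04
Σx² = 299.3328 + 16.48² = 299.3328 + 271.5904 = 570.9232
Σxy = 2134.4225 + 16.48×91.95 = 2134.4225 + 1515.3360 = 3649.7585

Step 2: Recompute the slope with b₁ = (nΣxy − ΣxΣy) / (nΣx² − (Σx)²)
Numerator   = 11×3649.7585 − 68.60×482.04 = 40147.3435 − 33067.9440 = 7079.3995
Denominator = 11×570.9232 − 68.60² = 6280.1552 − 4705.9600 = 1574.1952
b₁(new) = 7079.3995 / 1574.1952 = 4.4972

(Same formula on the original sums: (10×2134.4225 − 52.12×390.09) / (10×299.3328 − 52.12²) = 1012.7342 / 276.8336 = 3.6583, matching the given fit.)

Step 3: Change in slope
Δβ₁ = 4.4972 − 3.6583 = +0.8389
Relative change = +0.8389 / 3.6583 × 100% = +22.9%
→ the slope increases when the point is added.

A high-leverage point only changes the slope if it is off the original line; here y = 91.95 is above the original trend, so the slope increases.
In practice: investigate whether it comes from the same population as the rest of the sample; refit with and without it and report both if conclusions differ.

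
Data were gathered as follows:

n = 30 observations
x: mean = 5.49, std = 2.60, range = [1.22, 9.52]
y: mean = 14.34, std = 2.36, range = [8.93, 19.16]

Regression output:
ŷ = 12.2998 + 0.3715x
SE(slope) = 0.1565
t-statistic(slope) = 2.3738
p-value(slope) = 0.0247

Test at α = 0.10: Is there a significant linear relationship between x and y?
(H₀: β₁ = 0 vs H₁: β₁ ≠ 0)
p-value = 0.0247 < α = 0.10, so we reject H₀. The relationship is significant.

Hypothesis test for the slope coefficient:

H₀: β₁ = 0 (no linear relationship)
H₁: β₁ ≠ 0 (linear relationship exists)

Test statistic: t = β̂₁ / SE(β̂₁) = 0.3715 / 0.1565 = 2.3738

p = 0.0247: how often a slope estimate this far from 0 (in SE units) would arise by chance if β₁ were truly 0.

Decision rule: reject H₀ if p-value < α.
p-value = 0.0247 < α = 0.10 → reject H₀.

At α = 0.10 the data do provide convincing evidence of a nonzero slope.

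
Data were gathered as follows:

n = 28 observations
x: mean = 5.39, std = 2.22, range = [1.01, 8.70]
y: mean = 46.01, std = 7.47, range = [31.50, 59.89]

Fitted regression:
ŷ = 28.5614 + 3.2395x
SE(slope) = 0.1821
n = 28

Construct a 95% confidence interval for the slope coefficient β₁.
The 95% CI for β₁ is (2.8652, 3.6138)

Confidence interval for the slope:

The 95% CI for β₁ is: β̂₁ ± t*(α/2, n-2) × SE(β̂₁)

Step 1: Find critical t-value
- Confidence level = 0.95
- Degrees of freedom = n - 2 = 28 - 2 = 26
- t*(α/2, 26) = 2.0555

Step 2: Calculate margin of error
Margin = 2.0555 × 0.1821 = 0.3743

Step 3: Construct interval
CI = 3.2395 ± 0.3743
CI = (2.8652, 3.6138)

Interpretation: each one-unit increase in x is associated with a change in mean y of between 2.8652 and 3.6138, with 95% confidence.
Both endpoints are positive, so the data support a genuinely positive slope at this confidence level.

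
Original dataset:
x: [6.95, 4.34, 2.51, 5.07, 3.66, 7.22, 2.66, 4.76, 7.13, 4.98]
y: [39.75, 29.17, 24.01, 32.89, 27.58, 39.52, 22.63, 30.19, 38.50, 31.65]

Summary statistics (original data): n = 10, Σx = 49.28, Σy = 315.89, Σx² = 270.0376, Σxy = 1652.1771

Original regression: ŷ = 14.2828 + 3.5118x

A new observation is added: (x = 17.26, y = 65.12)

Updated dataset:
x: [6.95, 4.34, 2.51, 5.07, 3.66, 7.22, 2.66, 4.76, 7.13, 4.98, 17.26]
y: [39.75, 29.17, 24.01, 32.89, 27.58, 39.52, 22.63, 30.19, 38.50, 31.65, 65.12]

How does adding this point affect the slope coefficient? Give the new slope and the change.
New slope β₁ = 2.8493 versus 3.5118 before: a change of -0.6625 (-18.9%).

x = 17.26 lies well outside the original x-range [2.51, 7.22] (x̄ ≈ 4.93), so this observation has high leverage and can move the slope substantially.

Step 1: Update the sums with the new point (n goes from 10 to 11)
Σx  = 49.28 + 17.26 = 66.54
Σy  = 315.89 + 65.12 = 381.01
Σx² = 270.0376 + 17.26² = 270.0376 + 297.9076 = 567.9452
Σxy = 1652.1771 + 17.26×65.12 = 1652.1771 + 1123.9712 = 2776.1483

Step 2: Recompute the slope with b₁ = (nΣxy − ΣxΣy) / (nΣx² − (Σx)²)
Numerator   = 11×2776.1483 − 66.54×381.01 = 30537.6313 − 25352.4054 = 5185.2259
Denominator = 11×567.9452 − 66.54² = 6247.3972 − 4427.5716 = 1819.8256
b₁(new) = 5185.2259 / 1819.8256 = 2.8493

(Same formula on the original sums: (10×1652.1771 − 49.28×315.89) / (10×270.0376 − 49.28²) = 954.7118 / 271.8576 = 3.5118, matching the given fit.)

Step 3: Change in slope
Δβ₁ = 2.8493 − 3.5118 = -0.6625
Relative change = -0.6625 / 3.5118 × 100% = -18.9%
→ the slope decreases when the point is added.

A high-leverage point only changes the slope if it is off the original line; here y = 65.12 is below the original trend, so the slope decreases.
In practice: refit with and without it and report both if conclusions differ.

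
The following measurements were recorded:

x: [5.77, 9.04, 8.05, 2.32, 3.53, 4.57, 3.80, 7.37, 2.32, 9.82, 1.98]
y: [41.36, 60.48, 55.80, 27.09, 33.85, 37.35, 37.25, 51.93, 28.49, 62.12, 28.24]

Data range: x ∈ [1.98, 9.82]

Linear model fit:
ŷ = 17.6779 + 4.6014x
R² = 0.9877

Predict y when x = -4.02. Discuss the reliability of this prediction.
ŷ = -0.8197, but this is extrapolation (below the data range [1.98, 9.82]) and may be unreliable.

Prediction calculation:
ŷ = 17.6779 + 4.6014 × (-4.02)
ŷ = -0.8197

Reliability:
- Data range: x ∈ [1.98, 9.82]
- Prediction point: x = -4.02 is 6.00 units below the observed range → this is EXTRAPOLATION, not interpolation

Why that matters here:
- The standard error of prediction grows with (x − x̄)², and x = -4.02 is far from x̄ = 5.32
- There are no observations near this x to validate the fitted line there
- R² describes fit only over the sampled x values; it says nothing about behaviour beyond them

The R² = 0.9877 only validates the fit within [1.98, 9.82]; treat ŷ = -0.8197 with caution.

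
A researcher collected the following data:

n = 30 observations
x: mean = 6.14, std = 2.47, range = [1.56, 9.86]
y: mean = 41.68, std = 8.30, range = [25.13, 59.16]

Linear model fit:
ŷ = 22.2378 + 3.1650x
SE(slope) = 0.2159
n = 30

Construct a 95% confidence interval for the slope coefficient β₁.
The 95% CI for β₁ is (2.7228, 3.6072)

Confidence interval for the slope:

The 95% CI for β₁ is: β̂₁ ± t*(α/2, n-2) × SE(β̂₁)

Step 1: Find critical t-value
- Confidence level = 0.95
- Degrees of freedom = n - 2 = 30 - 2 = 28
- t*(α/2, 28) = 2.0484

Step 2: Calculate margin of error
Margin = 2.0484 × 0.2159 = 0.4422

Step 3: Construct interval
CI = 3.1650 ± 0.4422
CI = (2.7228, 3.6072)

Interpretation: intervals built this way capture the true β₁ in 95% of repeated samples; here the plausible range for the per-unit effect of x on y is 2.7228 to 3.6072.
The interval does not include 0, suggesting a significant linear relationship.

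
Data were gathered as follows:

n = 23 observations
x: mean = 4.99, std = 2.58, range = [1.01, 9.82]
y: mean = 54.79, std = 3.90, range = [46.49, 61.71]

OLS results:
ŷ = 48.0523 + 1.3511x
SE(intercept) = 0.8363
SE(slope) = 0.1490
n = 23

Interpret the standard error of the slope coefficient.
SE(β̂₁) = 0.1490 is the estimated standard deviation of the slope estimate across repeated samples; relative to β̂₁ = 1.3511 that is 11.0%, a precise estimate.

SE(β̂₁) = 0.1490 says: if we drew many samples of n = 23 from the same population and refit each time, the fitted slopes would scatter with a standard deviation of roughly 0.1490 around the true β₁.

Relative precision:
- SE / |β̂₁| = 0.1490 / 1.3511 = 11.0%
- Rule of thumb (under 20%: precise; 20% to under 50%: moderately precise; 50% or more: imprecise) → precise

Rough 95% range (±2 SE): 1.3511 ± 0.2980 → (1.0531, 1.6491).

What drives SE(β̂₁): larger n (here n = 23) → smaller SE; wider spread of x values → smaller SE.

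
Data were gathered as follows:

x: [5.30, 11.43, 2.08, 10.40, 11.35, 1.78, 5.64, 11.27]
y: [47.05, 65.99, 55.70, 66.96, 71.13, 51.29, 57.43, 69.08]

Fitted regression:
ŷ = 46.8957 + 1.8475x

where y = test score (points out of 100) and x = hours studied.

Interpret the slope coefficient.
For each additional hour of study time, predicted test score increases by approximately 1.8475 points.

The slope coefficient β₁ = 1.8475 represents the marginal effect of study time on test score.

Interpretation:
- Study time up by 1 hour → predicted test score increases by 1.8475 points
- This is a linear approximation: the same per-unit change is assumed across the whole observed x range
- The slope describes association in these data, not necessarily a causal effect

(β₀ = 46.8957 is the fitted value at x = 0 and is not part of the slope interpretation.)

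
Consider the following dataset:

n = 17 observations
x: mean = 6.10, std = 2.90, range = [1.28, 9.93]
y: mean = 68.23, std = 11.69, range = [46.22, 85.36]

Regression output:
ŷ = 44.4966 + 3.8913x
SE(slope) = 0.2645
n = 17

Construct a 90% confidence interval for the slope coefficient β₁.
The 90% CI for β₁ is (3.4276, 4.3550)

Confidence interval for the slope:

The 90% CI for β₁ is: β̂₁ ± t*(α/2, n-2) × SE(β̂₁)

Step 1: Find critical t-value
- Confidence level = 0.9
- Degrees of freedom = n - 2 = 17 - 2 = 15
- t*(α/2, 15) = 1.7531

Step 2: Calculate margin of error
Margin = 1.7531 × 0.2645 = 0.4637

Step 3: Construct interval
CI = 3.8913 ± 0.4637
CI = (3.4276, 4.3550)

Interpretation: intervals built this way capture the true β₁ in 90% of repeated samples; here the plausible range for the per-unit effect of x on y is 3.4276 to 4.3550.
Since 0 is outside the interval, a two-sided test at α = 0.10 would reject H₀: β₁ = 0.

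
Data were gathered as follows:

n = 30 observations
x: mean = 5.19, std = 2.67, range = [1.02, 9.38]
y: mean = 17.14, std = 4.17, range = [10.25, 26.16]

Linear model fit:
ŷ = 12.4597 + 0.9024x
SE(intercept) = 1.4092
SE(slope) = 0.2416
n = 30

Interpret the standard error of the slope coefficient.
SE(slope) = 0.2416 measures the uncertainty in the estimated slope. The coefficient is estimated with moderate precision (SE/|β̂₁| = 26.8%).

SE(β̂₁) = 0.2416 says: if we drew many samples of n = 30 from the same population and refit each time, the fitted slopes would scatter with a standard deviation of roughly 0.2416 around the true β₁.

Relative precision:
- SE / |β̂₁| = 0.2416 / 0.9024 = 26.8%
- Rule of thumb (under 20%: precise; 20% to under 50%: moderately precise; 50% or more: imprecise) → moderately precise

Rough 95% range (±2 SE): 0.9024 ± 0.4832 → (0.4192, 1.3856).

What drives SE(β̂₁): larger n (here n = 30) → smaller SE.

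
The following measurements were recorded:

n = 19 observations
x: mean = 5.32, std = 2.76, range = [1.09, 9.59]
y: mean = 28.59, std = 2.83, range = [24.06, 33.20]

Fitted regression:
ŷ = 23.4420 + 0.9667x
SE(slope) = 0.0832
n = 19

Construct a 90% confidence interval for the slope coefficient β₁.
The 90% CI for β₁ is (0.8220, 1.1114)

Confidence interval for the slope:

The 90% CI for β₁ is: β̂₁ ± t*(α/2, n-2) × SE(β̂₁)

Step 1: Find critical t-value
- Confidence level = 0.9
- Degrees of freedom = n - 2 = 19 - 2 = 17
- t*(α/2, 17) = 1.7396

Step 2: Calculate margin of error
Margin = 1.7396 × 0.0832 = 0.1447

Step 3: Construct interval
CI = 0.9667 ± 0.1447
CI = (0.8220, 1.1114)

Interpretation: each one-unit increase in x is associated with a change in mean y of between 0.8220 and 1.1114, with 90% confidence.
The interval does not include 0, suggesting a significant linear relationship.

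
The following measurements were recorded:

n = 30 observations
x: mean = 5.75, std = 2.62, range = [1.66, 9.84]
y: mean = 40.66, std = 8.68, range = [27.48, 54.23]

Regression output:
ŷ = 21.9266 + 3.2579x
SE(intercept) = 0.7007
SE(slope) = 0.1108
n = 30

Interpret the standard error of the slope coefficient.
SE(slope) = 0.1108 measures the uncertainty in the estimated slope. The coefficient is estimated precisely (SE/|β̂₁| = 3.4%).

What SE measures:
- The standard error quantifies the sampling variability of the coefficient estimate
- It is the estimated standard deviation of β̂₁ across hypothetical repeated samples of the same size
- Smaller SE → more precise estimate

Relative precision:
- SE / |β̂₁| = 0.1108 / 3.2579 = 3.4%
- Rule of thumb (under 20%: precise; 20% to under 50%: moderately precise; 50% or more: imprecise) → precise

Rough 95% range (±2 SE): 3.2579 ± 0.2216 → (3.0363, 3.4795).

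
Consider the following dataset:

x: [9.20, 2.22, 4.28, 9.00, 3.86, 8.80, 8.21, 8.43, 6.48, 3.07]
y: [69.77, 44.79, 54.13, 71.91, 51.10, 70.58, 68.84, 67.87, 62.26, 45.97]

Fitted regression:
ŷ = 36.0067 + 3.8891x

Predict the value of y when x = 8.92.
ŷ = 70.6975

To predict y for x = 8.92, substitute into the regression equation:

ŷ = 36.0067 + 3.8891 × 8.92
ŷ = 36.0067 + 34.6908
ŷ = 70.6975

This is a point prediction; actual observations scatter around it by roughly the residual standard deviation.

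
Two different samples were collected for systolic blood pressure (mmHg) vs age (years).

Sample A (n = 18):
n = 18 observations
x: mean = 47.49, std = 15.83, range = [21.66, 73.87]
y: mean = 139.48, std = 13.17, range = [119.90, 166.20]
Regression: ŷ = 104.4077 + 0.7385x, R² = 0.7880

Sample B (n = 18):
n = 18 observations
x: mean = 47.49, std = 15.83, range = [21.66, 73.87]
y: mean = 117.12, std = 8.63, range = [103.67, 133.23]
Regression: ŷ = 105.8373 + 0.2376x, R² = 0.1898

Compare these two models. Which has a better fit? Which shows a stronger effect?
Model A has the better fit (R² = 0.7880 vs 0.1898). Model A shows the stronger effect (|β₁| = 0.7385 vs 0.2376).

Model Comparison:

Goodness of fit (R²):
- Model A: R² = 0.7880 → 78.80% of variance in blood pressure explained
- Model B: R² = 0.1898 → 18.98% of variance in blood pressure explained
- 0.7880 > 0.1898 → Model A has the better fit

Which has the larger per-year effect? (|β₁|)
- Model A: β₁ = 0.7385 → predicted blood pressure rises 0.7385 mmHg per additional year of age
- Model B: β₁ = 0.2376 → predicted blood pressure rises 0.2376 mmHg per additional year of age
- |0.7385| > |0.2376| → Model A shows the stronger marginal effect

Note: R² measures how tightly points cluster around the line; β₁ measures how steep the line is — they answer different questions.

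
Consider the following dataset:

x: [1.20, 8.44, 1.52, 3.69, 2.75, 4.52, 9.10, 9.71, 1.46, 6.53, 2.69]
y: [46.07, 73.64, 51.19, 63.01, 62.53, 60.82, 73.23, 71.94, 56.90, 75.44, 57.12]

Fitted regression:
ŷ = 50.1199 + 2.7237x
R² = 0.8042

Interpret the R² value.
R² = 0.8042 means 80.42% of the variation in y is explained by the linear relationship with x. This indicates a strong fit.

The coefficient of determination R² is the fraction of the total variation in y that the fitted line accounts for.

Here R² = 0.8042:
- Explained: 80.42% of the variation in y
- Unexplained (residual): 100% − 80.42% = 19.58%
- Rule of thumb (below 0.3 weak; 0.3 to below 0.7 moderate; 0.7 and above strong) → strong

Calculation: R² = 1 − (SS_res / SS_tot), where SS_res is the sum of squared residuals and SS_tot the total sum of squares.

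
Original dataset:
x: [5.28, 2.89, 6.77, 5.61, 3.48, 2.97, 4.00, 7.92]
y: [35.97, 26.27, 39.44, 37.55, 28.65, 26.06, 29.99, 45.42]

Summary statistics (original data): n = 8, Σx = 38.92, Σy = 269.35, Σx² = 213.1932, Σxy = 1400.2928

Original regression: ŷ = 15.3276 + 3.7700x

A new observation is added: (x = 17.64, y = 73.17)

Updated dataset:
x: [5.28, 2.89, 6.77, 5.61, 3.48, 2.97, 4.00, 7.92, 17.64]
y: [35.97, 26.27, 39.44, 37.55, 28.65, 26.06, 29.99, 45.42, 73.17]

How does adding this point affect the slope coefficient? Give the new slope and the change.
The slope changes from 3.7700 to 3.1878 (change of -0.5822, or -15.4%).

The new point has HIGH LEVERAGE: x = 17.64 is far from the original mean x̄ = 38.92/8 ≈ 4.87 (original range [2.89, 7.92]).

Step 1: Update the sums with the new point (n goes from 8 to 9)
Σx  = 38.92 + 17.64 = 56.56
Σy  = 269.35 + 73.17 = 342.52
Σx² = 213.1932 + 17.64² = 213.1932 + 311.1696 = 524.3628
Σxy = 1400.2928 + 17.64×73.17 = 1400.2928 + 1290.7188 = 2691.0116

Step 2: Recompute the slope with b₁ = (nΣxy − ΣxΣy) / (nΣx² − (Σx)²)
Numerator   = 9×2691.0116 − 56.56×342.52 = 24219.1044 − 19372.9312 = 4846.1732
Denominator = 9×524.3628 − 56.56² = 4719.2652 − 3199.0336 = 1520.2316
b₁(new) = 4846.1732 / 1520.2316 = 3.1878

(Same formula on the original sums: (8×1400.2928 − 38.92×269.35) / (8×213.1932 − 38.92²) = 719.2404 / 190.7792 = 3.7700, matching the given fit.)

Step 3: Change in slope
Δβ₁ = 3.1878 − 3.7700 = -0.5822
Relative change = -0.5822 / 3.7700 × 100% = -15.4%
→ the slope decreases when the point is added.

A high-leverage point only changes the slope if it is off the original line; here y = 73.17 is below the original trend, so the slope decreases.
In practice: refit with and without it and report both if conclusions differ; check such a point for data-entry or measurement error.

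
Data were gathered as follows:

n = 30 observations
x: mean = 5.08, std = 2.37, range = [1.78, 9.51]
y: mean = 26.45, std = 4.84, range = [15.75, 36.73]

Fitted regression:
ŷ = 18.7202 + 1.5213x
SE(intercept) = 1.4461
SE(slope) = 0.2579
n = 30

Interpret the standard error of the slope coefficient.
SE(β̂₁) = 0.2579 is the estimated standard deviation of the slope estimate across repeated samples; relative to β̂₁ = 1.5213 that is 17.0%, a precise estimate.

SE(β̂₁) = 0.2579 says: if we drew many samples of n = 30 from the same population and refit each time, the fitted slopes would scatter with a standard deviation of roughly 0.2579 around the true β₁.

Relative precision:
- SE / |β̂₁| = 0.2579 / 1.5213 = 17.0%
- Rule of thumb (under 20%: precise; 20% to under 50%: moderately precise; 50% or more: imprecise) → precise

Link to the t-test: t = β̂₁ / SE(β̂₁) = 1.5213 / 0.2579 = 5.8988, the statistic for H₀: β₁ = 0.

What drives SE(β̂₁): more residual scatter → larger SE; larger n (here n = 30) → smaller SE.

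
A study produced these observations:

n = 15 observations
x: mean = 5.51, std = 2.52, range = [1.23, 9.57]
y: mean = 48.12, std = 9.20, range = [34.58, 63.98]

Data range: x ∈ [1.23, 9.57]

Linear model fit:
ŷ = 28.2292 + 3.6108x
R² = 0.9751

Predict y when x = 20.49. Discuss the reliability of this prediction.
ŷ = 102.2145, but this is extrapolation (above the data range [1.23, 9.57]) and may be unreliable.

Prediction calculation:
ŷ = 28.2292 + 3.6108 × 20.49
ŷ = 102.2145

Reliability:
- Data range: x ∈ [1.23, 9.57]
- Prediction point: x = 20.49 is 10.92 units above the observed range → this is EXTRAPOLATION, not interpolation

Why that matters here:
- The standard error of prediction grows with (x − x̄)², and x = 20.49 is far from x̄ = 5.51
- R² describes fit only over the sampled x values; it says nothing about behaviour beyond them
- Real relationships often flatten, saturate, or turn nonlinear at extremes

A defensible statement: 'if the linear trend continued to x = 20.49, y would be about 102.2145' — the premise is untested.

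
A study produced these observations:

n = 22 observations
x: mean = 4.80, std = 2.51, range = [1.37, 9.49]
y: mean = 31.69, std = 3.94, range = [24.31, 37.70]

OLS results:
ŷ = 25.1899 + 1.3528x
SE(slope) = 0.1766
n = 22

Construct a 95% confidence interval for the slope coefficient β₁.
The 95% CI for β₁ is (0.9844, 1.7212)

Confidence interval for the slope:

The 95% CI for β₁ is: β̂₁ ± t*(α/2, n-2) × SE(β̂₁)

Step 1: Find critical t-value
- Confidence level = 0.95
- Degrees of freedom = n - 2 = 22 - 2 = 20
- t*(α/2, 20) = 2.0860

Step 2: Calculate margin of error
Margin = 2.0860 × 0.1766 = 0.3684

Step 3: Construct interval
CI = 1.3528 ± 0.3684
CI = (0.9844, 1.7212)

Interpretation: each one-unit increase in x is associated with a change in mean y of between 0.9844 and 1.7212, with 95% confidence.
Since 0 is outside the interval, a two-sided test at α = 0.05 would reject H₀: β₁ = 0.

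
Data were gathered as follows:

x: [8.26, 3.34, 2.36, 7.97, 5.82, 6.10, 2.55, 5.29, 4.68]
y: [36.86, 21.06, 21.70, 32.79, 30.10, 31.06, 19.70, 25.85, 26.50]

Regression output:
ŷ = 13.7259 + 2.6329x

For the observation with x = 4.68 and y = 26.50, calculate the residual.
Residual = 0.4521

The residual is the difference between the actual value and the predicted value:

Residual = y - ŷ

Step 1: Calculate predicted value
ŷ = 13.7259 + 2.6329 × 4.68
ŷ = 26.0479

Step 2: Calculate residual
Residual = 26.50 - 26.0479
Residual = 0.4521

Interpretation: the model underestimates the actual value by 0.4521 at this point (positive residual → observation lies above the fitted line).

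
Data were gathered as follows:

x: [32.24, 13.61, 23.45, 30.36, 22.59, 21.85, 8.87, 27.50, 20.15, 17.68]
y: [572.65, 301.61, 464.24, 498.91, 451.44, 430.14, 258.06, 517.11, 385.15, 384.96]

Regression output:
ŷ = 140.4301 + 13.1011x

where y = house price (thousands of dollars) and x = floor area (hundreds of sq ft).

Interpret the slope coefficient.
For each additional hundred sq ft of floor area, predicted house price increases by approximately 13.1011 thousand dollars.

The slope coefficient β₁ = 13.1011 represents the marginal effect of floor area on house price.

Interpretation:
- Floor area up by 1 hundred sq ft → predicted house price increases by 13.1011 thousand dollars
- The effect is assumed constant over the observed range of x (linearity)
- The slope describes association in these data, not necessarily a causal effect

The intercept β₀ = 140.4301 is the predicted house price when floor area = 0; since the smallest observed x is 8.87, this is an extrapolation and mainly anchors the line.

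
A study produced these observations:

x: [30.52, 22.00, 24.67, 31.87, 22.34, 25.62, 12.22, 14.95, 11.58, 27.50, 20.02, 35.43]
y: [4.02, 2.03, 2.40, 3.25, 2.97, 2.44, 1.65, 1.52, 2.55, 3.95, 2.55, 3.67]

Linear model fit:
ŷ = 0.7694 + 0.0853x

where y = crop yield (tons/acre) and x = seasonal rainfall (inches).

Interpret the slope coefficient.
An increase of one inch in rainfall is associated with a 0.0853 tons/acre increase in predicted crop yield.

The slope β₁ = 0.0853 gives the rate at which the fitted crop yield changes with rainfall.

Interpretation:
- Rainfall up by 1 inch → predicted crop yield increases by 0.0853 tons/acre
- This is a linear approximation: the same per-unit change is assumed across the whole observed x range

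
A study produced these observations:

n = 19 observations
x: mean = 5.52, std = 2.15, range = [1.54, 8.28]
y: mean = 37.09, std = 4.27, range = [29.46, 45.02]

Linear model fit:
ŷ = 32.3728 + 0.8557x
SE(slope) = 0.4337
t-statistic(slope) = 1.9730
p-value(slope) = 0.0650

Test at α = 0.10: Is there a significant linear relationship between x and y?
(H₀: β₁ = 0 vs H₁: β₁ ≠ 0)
p-value = 0.0650 < α = 0.10, so we reject H₀. The relationship is significant.

Hypothesis test for the slope coefficient:

H₀: β₁ = 0 (no linear relationship)
H₁: β₁ ≠ 0 (linear relationship exists)

Test statistic: t = β̂₁ / SE(β̂₁) = 0.8557 / 0.4337 = 1.9730

With df = 17, the two-sided p-value for |t| = 1.9730 is 0.0650.

Decision rule: reject H₀ if p-value < α.
p-value = 0.0650 < α = 0.10 → reject H₀.

Conclusion: the linear association between x and y is significant at the 10% level.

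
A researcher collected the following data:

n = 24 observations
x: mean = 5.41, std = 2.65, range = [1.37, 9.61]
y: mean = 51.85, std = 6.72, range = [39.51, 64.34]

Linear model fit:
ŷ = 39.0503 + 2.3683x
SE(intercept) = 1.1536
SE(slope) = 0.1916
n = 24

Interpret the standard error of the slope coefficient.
SE(β̂₁) = 0.1916 is the estimated standard deviation of the slope estimate across repeated samples; relative to β̂₁ = 2.3683 that is 8.1%, a precise estimate.

What SE measures:
- The standard error quantifies the sampling variability of the coefficient estimate
- It is the estimated standard deviation of β̂₁ across hypothetical repeated samples of the same size
- Smaller SE → more precise estimate

Relative precision:
- SE / |β̂₁| = 0.1916 / 2.3683 = 8.1%
- Rule of thumb (under 20%: precise; 20% to under 50%: moderately precise; 50% or more: imprecise) → precise

Rough 95% range (±2 SE): 2.3683 ± 0.3832 → (1.9851, 2.7515).

What drives SE(β̂₁): wider spread of x values → smaller SE; larger n (here n = 24) → smaller SE.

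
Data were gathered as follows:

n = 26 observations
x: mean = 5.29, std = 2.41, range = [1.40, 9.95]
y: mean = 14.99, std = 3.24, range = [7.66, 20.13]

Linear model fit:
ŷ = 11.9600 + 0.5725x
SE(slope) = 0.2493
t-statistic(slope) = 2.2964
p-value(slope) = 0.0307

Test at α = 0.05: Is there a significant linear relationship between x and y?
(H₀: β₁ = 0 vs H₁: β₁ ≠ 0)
Since p-value = 0.0307 < α = 0.05, reject H₀ — the slope is significantly different from 0.

Hypothesis test for the slope coefficient:

H₀: β₁ = 0 (no linear relationship)
H₁: β₁ ≠ 0 (linear relationship exists)

Test statistic: t = β̂₁ / SE(β̂₁) = 0.5725 / 0.2493 = 2.2964

With df = 24, the two-sided p-value for |t| = 2.2964 is 0.0307.

Decision rule: reject H₀ if p-value < α.
p-value = 0.0307 < α = 0.05 → reject H₀.

Conclusion: the linear association between x and y is significant at the 5% level.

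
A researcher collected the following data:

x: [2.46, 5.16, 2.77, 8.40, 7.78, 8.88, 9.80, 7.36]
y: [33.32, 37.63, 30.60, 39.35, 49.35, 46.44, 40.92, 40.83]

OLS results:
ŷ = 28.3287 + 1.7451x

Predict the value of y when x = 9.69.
ŷ = 45.2387

x = 9.69 lies inside the observed range [2.46, 9.80], so the fitted equation applies directly:

ŷ = 28.3287 + 1.7451 × 9.69
ŷ = 28.3287 + 16.9100
ŷ = 45.2387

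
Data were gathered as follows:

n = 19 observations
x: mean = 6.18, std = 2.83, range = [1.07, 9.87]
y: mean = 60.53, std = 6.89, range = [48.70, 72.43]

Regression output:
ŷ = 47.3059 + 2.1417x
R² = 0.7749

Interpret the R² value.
R² = 0.7749 means 77.49% of the variation in y is explained by the linear relationship with x. This indicates a strong fit.

R² = 1 − SS_res/SS_tot compares the residual scatter to the total scatter of y about its mean.

Here R² = 0.7749:
- Explained: 77.49% of the variation in y
- Unexplained (residual): 100% − 77.49% = 22.51%
- Rule of thumb (below 0.3 weak; 0.3 to below 0.7 moderate; 0.7 and above strong) → strong

Note: R² says nothing about causation, and a high R² does not by itself mean the linear form is appropriate — check the residuals.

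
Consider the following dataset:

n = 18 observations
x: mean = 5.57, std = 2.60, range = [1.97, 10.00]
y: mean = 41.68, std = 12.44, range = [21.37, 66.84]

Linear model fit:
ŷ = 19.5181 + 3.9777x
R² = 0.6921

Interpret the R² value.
R² = 0.6921 means 69.21% of the variation in y is explained by the linear relationship with x. This indicates a moderate fit.

The coefficient of determination R² is the fraction of the total variation in y that the fitted line accounts for.

Here R² = 0.6921:
- Explained: 69.21% of the variation in y
- Unexplained (residual): 100% − 69.21% = 30.79%
- Rule of thumb (below 0.3 weak; 0.3 to below 0.7 moderate; 0.7 and above strong) → moderate

Note: R² never decreases when predictors are added, so it should not be used alone to compare models of different size.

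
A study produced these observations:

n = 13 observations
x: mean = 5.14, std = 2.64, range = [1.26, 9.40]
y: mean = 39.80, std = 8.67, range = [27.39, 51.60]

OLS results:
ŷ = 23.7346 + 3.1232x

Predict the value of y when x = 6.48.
ŷ = 43.9729

x = 6.48 lies inside the observed range [1.26, 9.40], so the fitted equation applies directly:

ŷ = 23.7346 + 3.1232 × 6.48
ŷ = 23.7346 + 20.2383
ŷ = 43.9729

This is the fitted mean response at that x — an individual observation would come with a wider prediction interval.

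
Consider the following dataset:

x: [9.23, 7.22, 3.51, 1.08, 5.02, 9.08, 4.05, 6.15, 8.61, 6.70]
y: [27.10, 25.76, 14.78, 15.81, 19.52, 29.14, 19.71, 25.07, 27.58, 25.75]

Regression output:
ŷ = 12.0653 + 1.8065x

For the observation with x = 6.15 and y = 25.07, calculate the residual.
Residual = 1.8947

The residual is the difference between the actual value and the predicted value:

Residual = y - ŷ

Step 1: Calculate predicted value
ŷ = 12.0653 + 1.8065 × 6.15
ŷ = 23.1753

Step 2: Calculate residual
Residual = 25.07 - 23.1753
Residual = 1.8947

The residual is positive, so the observed y = 25.07 sits above the regression line (the line underestimates it by 1.8947).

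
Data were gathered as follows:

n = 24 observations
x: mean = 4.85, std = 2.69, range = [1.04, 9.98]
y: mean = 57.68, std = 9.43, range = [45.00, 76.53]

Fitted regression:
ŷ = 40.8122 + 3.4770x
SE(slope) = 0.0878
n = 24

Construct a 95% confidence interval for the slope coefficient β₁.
The 95% CI for β₁ is (3.2949, 3.6591)

Confidence interval for the slope:

The 95% CI for β₁ is: β̂₁ ± t*(α/2, n-2) × SE(β̂₁)

Step 1: Find critical t-value
- Confidence level = 0.95
- Degrees of freedom = n - 2 = 24 - 2 = 22
- t*(α/2, 22) = 2.0739

Step 2: Calculate margin of error
Margin = 2.0739 × 0.0878 = 0.1821

Step 3: Construct interval
CI = 3.4770 ± 0.1821
CI = (3.2949, 3.6591)

Interpretation: We are 95% confident that the true slope β₁ lies between 3.2949 and 3.6591.
Since 0 is outside the interval, a two-sided test at α = 0.05 would reject H₀: β₁ = 0.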